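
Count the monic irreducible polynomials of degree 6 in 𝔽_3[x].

By the necklace-counting formula, N_3(6) = (1/6) Σ_{d|6} μ(6/d)·3^d.
Divisors of 6: 1, 2, 3, 6; μ(6/d) for each: 1, -1, -1, 1.
Σ = 3^1 − 3^2 − 3^3 + 3^6 = 696.
N = 696/6 = 116.

116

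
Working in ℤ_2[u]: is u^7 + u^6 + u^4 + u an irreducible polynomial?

Write m(u) = u^7 + u^6 + u^4 + u.
Check for roots in ℤ_2: m(0) = 0 → root; m(1) = 0 → root.
m(0) = 0, so (u) divides m(u); m is reducible.

No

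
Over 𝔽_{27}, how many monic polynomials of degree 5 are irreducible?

Gauss's count: N_{27}(5) = (1/5) Σ_{d|5} μ(5/d)·27^d.
Divisors of 5: 1, 5; μ(5/d) for each: -1, 1.
Σ = − 27^1 + 27^5 = 14348880.
N = 14348880/5 = 2869776.

2869776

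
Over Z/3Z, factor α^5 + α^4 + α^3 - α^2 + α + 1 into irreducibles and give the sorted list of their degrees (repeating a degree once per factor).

5

Write h(α) = α^5 + α^4 + α^3 - α^2 + α + 1.
Roots in Z/3Z: h(0) = 1; h(1) = 1; h(2) = 1.
Complete factorization: h(α) = (α^5 + α^4 + α^3 - α^2 + α + 1).
Factor degrees with multiplicity: 5 = 5.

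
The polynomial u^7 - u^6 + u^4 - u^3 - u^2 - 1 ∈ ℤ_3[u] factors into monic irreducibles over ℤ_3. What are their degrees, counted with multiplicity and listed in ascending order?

Write h(u) = u^7 - u^6 + u^4 - u^3 - u^2 - 1.
Roots in ℤ_3: h(0) = 2; h(1) = 1; h(2) = 1.
Complete factorization: h(u) = (u^7 - u^6 + u^4 - u^3 - u^2 - 1).
Factor degrees with multiplicity: 7 = 7.

7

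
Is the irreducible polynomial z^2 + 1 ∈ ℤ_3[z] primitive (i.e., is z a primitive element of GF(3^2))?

No

Write f(z) = z^2 + 1.
|GF(3^2)^×| = 3^2 − 1 = 8. Prime factorization: 8 = 2^3.
f is primitive ⇔ z has order 8 in GF(3)[z]/(f), i.e. z^(8/q) ≠ 1 for each prime q | 8.
z^(4) mod f = 1
Since z^(4) = 1, the order of z divides 4 < 8; not primitive.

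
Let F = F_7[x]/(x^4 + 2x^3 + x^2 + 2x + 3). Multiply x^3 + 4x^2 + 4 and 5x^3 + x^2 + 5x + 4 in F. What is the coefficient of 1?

Multiply in F_7[x]: (x^3 + 4x^2 + 4)·(5x^3 + x^2 + 5x + 4) = 5x^6 + 2x^4 + 2x^3 + 6x^2 + 6x + 2.
Reduce using x^4 ≡ 5x^3 + 6x^2 + 5x + 4 (mod x^4 + 2x^3 + x^2 + 2x + 3).
Reduced: 3x^3 + x^2 + 2x.

0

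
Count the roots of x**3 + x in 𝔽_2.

Write f(x) = x**3 + x.
Evaluate at each of the 2 elements of 𝔽_2:
f(0) = 0 → root; f(1) = 0 → root.
Roots: {0, 1}.

2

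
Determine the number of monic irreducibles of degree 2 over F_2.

1

x^(2^2) − x is the product of all monic irreducibles of degree dividing 2; Möbius inversion gives N = (1/2) Σ μ(2/d)·2^d.
Divisors of 2: 1, 2; μ(2/d) for each: -1, 1.
Σ = − 2^1 + 2^2 = 2.
N = 2/2 = 1.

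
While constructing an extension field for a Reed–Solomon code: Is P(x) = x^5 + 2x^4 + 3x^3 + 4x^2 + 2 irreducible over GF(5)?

Check for roots in GF(5): P(0) = 2; P(1) = 2; P(2) = 1; P(3) = 4; P(4) = 4.
No roots, so no linear factors.
Degree-2 irreducible divisors: test the 10 monic irreducibles of degree 2 over GF(5).
None of them divide P (all give nonzero remainder).
No irreducible factor of degree ≤ 2 exists, so P is irreducible over GF(5).

Yes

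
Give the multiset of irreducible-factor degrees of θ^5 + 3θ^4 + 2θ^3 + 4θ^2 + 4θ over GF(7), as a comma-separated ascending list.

1, 1, 1, 1, 1

Write h(θ) = θ^5 + 3θ^4 + 2θ^3 + 4θ^2 + 4θ.
Linear factors from roots: (θ), (θ + 6), (θ + 4), (θ + 1).
Complete factorization: h(θ) = (θ)·(θ + 1)·(θ + 4)·(θ + 6)^2.
Factor degrees with multiplicity: 1 + 1 + 1 + 1 + 1 = 5.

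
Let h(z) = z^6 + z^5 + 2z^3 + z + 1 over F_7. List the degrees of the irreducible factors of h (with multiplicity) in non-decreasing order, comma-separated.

Complete factorization: h(z) = (z^2 + 1)·(z^2 + 2z + 5)·(z^2 + 6z + 3).
Factor degrees with multiplicity: 2 + 2 + 2 = 6.

2, 2, 2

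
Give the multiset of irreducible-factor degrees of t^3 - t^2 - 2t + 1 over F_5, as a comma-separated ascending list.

3

Write g(t) = t^3 - t^2 - 2t + 1.
Roots in F_5: g(0) = 1; g(1) = 4; g(2) = 1; g(3) = 3; g(4) = 1.
Complete factorization: g(t) = (t^3 - t^2 - 2t + 1).
Factor degrees with multiplicity: 3 = 3.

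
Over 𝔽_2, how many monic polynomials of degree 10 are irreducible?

99

The number of monic irreducibles of degree 10 over GF(2) is (1/10)·Σ_{d∣10} μ(10/d) 2^d.
Divisors of 10: 1, 2, 5, 10; μ(10/d) for each: 1, -1, -1, 1.
Σ = 2^1 − 2^2 − 2^5 + 2^10 = 990.
N = 990/10 = 99.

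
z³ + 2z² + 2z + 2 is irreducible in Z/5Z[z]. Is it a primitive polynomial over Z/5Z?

Yes

Write f(z) = z³ + 2z² + 2z + 2.
|GF(5^3)^×| = 5^3 − 1 = 124. Prime factorization: 124 = 2^2·31.
f is primitive ⇔ z has order 124 in GF(5)[z]/(f), i.e. z^(124/q) ≠ 1 for each prime q | 124.
z^(62) mod f = 4.
z^(4) mod f = 2z² + 2z + 4.
None equal 1, so z has full order 124; f is primitive.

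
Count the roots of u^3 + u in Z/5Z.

Write g(u) = u^3 + u.
Evaluate at each of the 5 elements of Z/5Z:
g(0) = 0 → root; g(1) = 2; g(2) = 0 → root; g(3) = 0 → root; g(4) = 3.
Roots: {0, 2, 3}.

3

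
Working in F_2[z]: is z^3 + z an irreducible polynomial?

No

Write h(z) = z^3 + z.
Check for roots in F_2: h(0) = 0 → root; h(1) = 0 → root.
h(0) = 0, so (z) divides h(z); h is reducible.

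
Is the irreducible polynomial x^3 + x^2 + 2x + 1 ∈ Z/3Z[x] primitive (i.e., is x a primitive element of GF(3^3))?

Yes

Write f(x) = x^3 + x^2 + 2x + 1.
|GF(3^3)^×| = 3^3 − 1 = 26. Prime factorization: 26 = 2·13.
f is primitive ⇔ x has order 26 in GF(3)[x]/(f), i.e. x^(26/q) ≠ 1 for each prime q | 26.
x^(13) mod f = 2.
x^(2) mod f = x^2.
None equal 1, so x has full order 26; f is primitive.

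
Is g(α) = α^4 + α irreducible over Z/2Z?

No

Check for roots in Z/2Z: g(0) = 0 → root; g(1) = 0 → root.
g(0) = 0, so (α) divides g(α); g is reducible.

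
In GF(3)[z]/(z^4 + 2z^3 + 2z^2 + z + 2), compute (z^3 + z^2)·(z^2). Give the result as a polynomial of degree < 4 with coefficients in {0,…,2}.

z^2 + 2z + 2

Multiply in GF(3)[z]: (z^3 + z^2)·(z^2) = z^5 + z^4.
Reduce using z^4 ≡ z^3 + z^2 + 2z + 1 (mod z^4 + 2z^3 + 2z^2 + z + 2).
Reduced: z^2 + 2z + 2.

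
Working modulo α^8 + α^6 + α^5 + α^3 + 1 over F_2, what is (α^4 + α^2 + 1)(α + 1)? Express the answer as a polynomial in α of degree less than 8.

α^5 + α^4 + α^3 + α^2 + α + 1

Multiply in F_2[α]: (α^4 + α^2 + 1)·(α + 1) = α^5 + α^4 + α^3 + α^2 + α + 1.
Reduced: α^5 + α^4 + α^3 + α^2 + α + 1.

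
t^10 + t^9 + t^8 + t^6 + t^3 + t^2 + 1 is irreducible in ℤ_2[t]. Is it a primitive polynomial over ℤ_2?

Write f(t) = t^10 + t^9 + t^8 + t^6 + t^3 + t^2 + 1.
|GF(2^10)^×| = 2^10 − 1 = 1023. Prime factorization: 1023 = 3·11·31.
f is primitive ⇔ t has order 1023 in GF(2)[t]/(f), i.e. t^(1023/q) ≠ 1 for each prime q | 1023.
t^(341) mod f = t^9 + t^7 + t^6 + t^5.
t^(93) mod f = t^8 + t^7 + t^5 + t^2 + 1.
t^(33) mod f = t^7 + t^6 + t^2.
None equal 1, so t has full order 1023; f is primitive.

Yes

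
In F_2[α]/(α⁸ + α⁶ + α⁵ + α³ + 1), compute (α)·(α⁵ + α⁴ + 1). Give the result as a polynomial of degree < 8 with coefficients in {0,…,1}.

Multiply in F_2[α]: (α)·(α⁵ + α⁴ + 1) = α⁶ + α⁵ + α.
Reduced: α⁶ + α⁵ + α.

α^6 + α^5 + α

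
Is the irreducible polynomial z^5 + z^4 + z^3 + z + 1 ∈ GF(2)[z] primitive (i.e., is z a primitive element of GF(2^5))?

Write f(z) = z^5 + z^4 + z^3 + z + 1.
|GF(2^5)^×| = 2^5 − 1 = 31. Prime factorization: 31 = 31.
f is primitive ⇔ z has order 31 in GF(2)[z]/(f), i.e. z^(31/q) ≠ 1 for each prime q | 31.
z^(1) mod f = z.
None equal 1, so z has full order 31; f is primitive.

Yes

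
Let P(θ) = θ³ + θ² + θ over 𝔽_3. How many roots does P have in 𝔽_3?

2

Evaluate at each of the 3 elements of 𝔽_3:
P(0) = 0 → root; P(1) = 0 → root; P(2) = 2.
Roots: {0, 1}.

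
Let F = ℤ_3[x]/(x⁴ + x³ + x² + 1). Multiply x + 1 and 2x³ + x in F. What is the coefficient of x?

1

Multiply in ℤ_3[x]: (x + 1)·(2x³ + x) = 2x⁴ + 2x³ + x² + x.
Reduce using x⁴ ≡ 2x³ + 2x² + 2 (mod x⁴ + x³ + x² + 1).
Reduced: 2x² + x + 1.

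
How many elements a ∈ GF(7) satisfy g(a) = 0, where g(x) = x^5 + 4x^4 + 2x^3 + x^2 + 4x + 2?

Evaluate at each of the 7 elements of GF(7):
g(0) = 2; g(1) = 0 → root; g(2) = 0 → root; g(3) = 0 → root; g(4) = 5; g(5) = 0 → root; g(6) = 0 → root.
Roots: {1, 2, 3, 5, 6}.

5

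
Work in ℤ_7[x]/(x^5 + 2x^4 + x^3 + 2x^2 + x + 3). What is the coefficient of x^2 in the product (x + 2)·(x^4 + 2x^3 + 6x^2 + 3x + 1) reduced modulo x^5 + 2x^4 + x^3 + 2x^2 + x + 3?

Multiply in ℤ_7[x]: (x + 2)·(x^4 + 2x^3 + 6x^2 + 3x + 1) = x^5 + 4x^4 + 3x^3 + x^2 + 2.
Reduce using x^5 ≡ 5x^4 + 6x^3 + 5x^2 + 6x + 4 (mod x^5 + 2x^4 + x^3 + 2x^2 + x + 3).
Reduced: 2x^4 + 2x^3 + 6x^2 + 6x + 6.

6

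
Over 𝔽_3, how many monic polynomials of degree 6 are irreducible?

116

The number of monic irreducibles of degree 6 over GF(3) is (1/6)·Σ_{d∣6} μ(6/d) 3^d.
Divisors of 6: 1, 2, 3, 6; μ(6/d) for each: 1, -1, -1, 1.
Σ = 3^1 − 3^2 − 3^3 + 3^6 = 696.
N = 696/6 = 116.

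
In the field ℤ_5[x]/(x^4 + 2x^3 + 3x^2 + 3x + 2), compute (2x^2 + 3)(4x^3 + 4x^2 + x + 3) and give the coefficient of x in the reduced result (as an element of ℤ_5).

Multiply in ℤ_5[x]: (2x^2 + 3)·(4x^3 + 4x^2 + x + 3) = 3x^5 + 3x^4 + 4x^3 + 3x^2 + 3x + 4.
Reduce using x^4 ≡ 3x^3 + 2x^2 + 2x + 3 (mod x^4 + 2x^3 + 3x^2 + 3x + 2).
Reduced: x^3 + 3x^2 + x.

1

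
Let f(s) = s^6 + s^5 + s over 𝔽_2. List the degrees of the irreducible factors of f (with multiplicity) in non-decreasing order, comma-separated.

1, 2, 3

Roots in 𝔽_2: f(0) = 0 → root; f(1) = 1.
Linear factors from roots: (s).
Complete factorization: f(s) = (s)·(s^2 + s + 1)·(s^3 + s + 1).
Factor degrees with multiplicity: 1 + 2 + 3 = 6.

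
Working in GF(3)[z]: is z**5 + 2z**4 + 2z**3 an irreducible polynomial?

No

Write h(z) = z**5 + 2z**4 + 2z**3.
Check for roots in GF(3): h(0) = 0 → root; h(1) = 2; h(2) = 2.
h(0) = 0, so (z) divides h(z); h is reducible.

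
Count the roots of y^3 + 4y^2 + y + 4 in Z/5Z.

Write g(y) = y^3 + 4y^2 + y + 4.
Evaluate at each of the 5 elements of Z/5Z:
g(0) = 4; g(1) = 0 → root; g(2) = 0 → root; g(3) = 0 → root; g(4) = 1.
Roots: {1, 2, 3}.

3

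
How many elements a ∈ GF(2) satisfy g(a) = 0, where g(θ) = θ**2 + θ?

Evaluate at each of the 2 elements of GF(2):
g(0) = 0 → root; g(1) = 0 → root.
Roots: {0, 1}.

2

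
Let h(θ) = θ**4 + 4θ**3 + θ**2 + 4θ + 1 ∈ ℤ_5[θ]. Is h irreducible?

Check for roots in ℤ_5: h(0) = 1; h(1) = 1; h(2) = 1; h(3) = 1; h(4) = 0 → root.
h(4) = 0, so (θ − 4) divides h(θ); h is reducible.

No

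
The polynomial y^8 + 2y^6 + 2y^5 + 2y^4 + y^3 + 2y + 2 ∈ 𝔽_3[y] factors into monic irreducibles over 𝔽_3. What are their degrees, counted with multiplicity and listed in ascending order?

1, 2, 2, 3

Write h(y) = y^8 + 2y^6 + 2y^5 + 2y^4 + y^3 + 2y + 2.
Roots in 𝔽_3: h(0) = 2; h(1) = 0 → root; h(2) = 2.
Linear factors from roots: (y + 2).
Complete factorization: h(y) = (y + 2)·(y^2 + 1)·(y^2 + 2y + 2)·(y^3 + 2y^2 + 2y + 2).
Factor degrees with multiplicity: 1 + 2 + 2 + 3 = 8.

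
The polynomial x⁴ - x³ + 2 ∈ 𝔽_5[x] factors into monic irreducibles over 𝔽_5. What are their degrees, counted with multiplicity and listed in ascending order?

1, 1, 2

Write h(x) = x⁴ - x³ + 2.
Roots in 𝔽_5: h(0) = 2; h(1) = 2; h(2) = 0 → root; h(3) = 1; h(4) = 4.
Linear factors from roots: (x - 2).
Complete factorization: h(x) = (x - 2)^2·(x² - 2x - 2).
Factor degrees with multiplicity: 1 + 1 + 2 = 4.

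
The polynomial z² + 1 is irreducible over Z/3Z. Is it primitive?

No

Write f(z) = z² + 1.
|GF(3^2)^×| = 3^2 − 1 = 8. Prime factorization: 8 = 2^3.
f is primitive ⇔ z has order 8 in GF(3)[z]/(f), i.e. z^(8/q) ≠ 1 for each prime q | 8.
z^(4) mod f = 1
Since z^(4) = 1, the order of z divides 4 < 8; not primitive.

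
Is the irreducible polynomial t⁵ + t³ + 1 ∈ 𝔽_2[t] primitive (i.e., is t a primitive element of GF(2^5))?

Yes

Write f(t) = t⁵ + t³ + 1.
|GF(2^5)^×| = 2^5 − 1 = 31. Prime factorization: 31 = 31.
f is primitive ⇔ t has order 31 in GF(2)[t]/(f), i.e. t^(31/q) ≠ 1 for each prime q | 31.
t^(1) mod f = t.
None equal 1, so t has full order 31; f is primitive.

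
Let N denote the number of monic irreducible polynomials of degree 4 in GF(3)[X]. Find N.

18

The number of monic irreducibles of degree 4 over GF(3) is (1/4)·Σ_{d∣4} μ(4/d) 3^d.
Divisors of 4: 1, 2, 4; μ(4/d) for each: 0, -1, 1.
Σ = − 3^2 + 3^4 = 72.
N = 72/4 = 18.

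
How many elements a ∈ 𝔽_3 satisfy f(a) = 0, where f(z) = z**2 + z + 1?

1

Evaluate at each of the 3 elements of 𝔽_3:
f(0) = 1; f(1) = 0 → root; f(2) = 1.
Roots: {1}.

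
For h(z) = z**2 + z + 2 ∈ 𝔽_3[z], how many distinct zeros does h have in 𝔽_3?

0

Evaluate at each of the 3 elements of 𝔽_3:
h(0) = 2; h(1) = 1; h(2) = 2.
No element is a root.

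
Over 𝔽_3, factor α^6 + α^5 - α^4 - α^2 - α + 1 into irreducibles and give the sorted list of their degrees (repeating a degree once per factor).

Write g(α) = α^6 + α^5 - α^4 - α^2 - α + 1.
Roots in 𝔽_3: g(0) = 1; g(1) = 0 → root; g(2) = 0 → root.
Linear factors from roots: (α - 1), (α + 1).
Complete factorization: g(α) = (α + 1)·(α - 1)·(α^2 + 1)·(α^2 + α - 1).
Factor degrees with multiplicity: 1 + 1 + 2 + 2 = 6.

1, 1, 2, 2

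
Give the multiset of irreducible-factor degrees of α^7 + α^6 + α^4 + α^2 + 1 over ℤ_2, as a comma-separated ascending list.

7

Write f(α) = α^7 + α^6 + α^4 + α^2 + 1.
Roots in ℤ_2: f(0) = 1; f(1) = 1.
Complete factorization: f(α) = (α^7 + α^6 + α^4 + α^2 + 1).
Factor degrees with multiplicity: 7 = 7.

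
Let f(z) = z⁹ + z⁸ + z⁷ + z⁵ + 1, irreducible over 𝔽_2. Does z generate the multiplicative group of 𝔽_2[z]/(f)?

No

|GF(2^9)^×| = 2^9 − 1 = 511. Prime factorization: 511 = 7·73.
f is primitive ⇔ z has order 511 in GF(2)[z]/(f), i.e. z^(511/q) ≠ 1 for each prime q | 511.
z^(73) mod f = 1
z^(7) mod f = z⁷.
Since z^(73) = 1, the order of z divides 73 < 511; not primitive.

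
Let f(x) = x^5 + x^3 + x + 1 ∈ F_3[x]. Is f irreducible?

Check for roots in F_3: f(0) = 1; f(1) = 1; f(2) = 1.
No roots, so no linear factors.
Monic irreducibles of degree 2 over GF(3): x^2 + 1, x^2 + x + 2, x^2 + 2x + 2.
None of them divide f (all give nonzero remainder).
No irreducible factor of degree ≤ 2 exists, so f is irreducible over GF(3).

Yes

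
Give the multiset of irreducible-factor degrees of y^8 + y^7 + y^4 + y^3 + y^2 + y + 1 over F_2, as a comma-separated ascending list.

Write f(y) = y^8 + y^7 + y^4 + y^3 + y^2 + y + 1.
Roots in F_2: f(0) = 1; f(1) = 1.
Complete factorization: f(y) = (y^8 + y^7 + y^4 + y^3 + y^2 + y + 1).
Factor degrees with multiplicity: 8 = 8.

8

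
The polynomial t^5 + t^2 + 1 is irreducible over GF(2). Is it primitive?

Write f(t) = t^5 + t^2 + 1.
|GF(2^5)^×| = 2^5 − 1 = 31. Prime factorization: 31 = 31.
f is primitive ⇔ t has order 31 in GF(2)[t]/(f), i.e. t^(31/q) ≠ 1 for each prime q | 31.
t^(1) mod f = t.
None equal 1, so t has full order 31; f is primitive.

Yes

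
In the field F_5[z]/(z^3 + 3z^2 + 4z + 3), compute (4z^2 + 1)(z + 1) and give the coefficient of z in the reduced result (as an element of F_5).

0

Multiply in F_5[z]: (4z^2 + 1)·(z + 1) = 4z^3 + 4z^2 + z + 1.
Reduce using z^3 ≡ 2z^2 + z + 2 (mod z^3 + 3z^2 + 4z + 3).
Reduced: 2z^2 + 4.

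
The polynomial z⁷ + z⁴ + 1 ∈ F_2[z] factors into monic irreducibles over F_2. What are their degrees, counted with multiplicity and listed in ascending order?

Write g(z) = z⁷ + z⁴ + 1.
Roots in F_2: g(0) = 1; g(1) = 1.
Complete factorization: g(z) = (z⁷ + z⁴ + 1).
Factor degrees with multiplicity: 7 = 7.

7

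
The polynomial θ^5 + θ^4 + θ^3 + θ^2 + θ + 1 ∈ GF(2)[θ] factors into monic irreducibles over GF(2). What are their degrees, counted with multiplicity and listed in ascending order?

1, 2, 2

Write g(θ) = θ^5 + θ^4 + θ^3 + θ^2 + θ + 1.
Roots in GF(2): g(0) = 1; g(1) = 0 → root.
Linear factors from roots: (θ + 1).
Complete factorization: g(θ) = (θ + 1)·(θ^2 + θ + 1)^2.
Factor degrees with multiplicity: 1 + 2 + 2 = 5.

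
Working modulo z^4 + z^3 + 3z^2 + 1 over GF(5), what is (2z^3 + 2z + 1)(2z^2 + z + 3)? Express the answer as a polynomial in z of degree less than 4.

3z

Multiply in GF(5)[z]: (2z^3 + 2z + 1)·(2z^2 + z + 3) = 4z^5 + 2z^4 + 4z^2 + 2z + 3.
Reduce using z^4 ≡ 4z^3 + 2z^2 + 4 (mod z^4 + z^3 + 3z^2 + 1).
Reduced: 3z.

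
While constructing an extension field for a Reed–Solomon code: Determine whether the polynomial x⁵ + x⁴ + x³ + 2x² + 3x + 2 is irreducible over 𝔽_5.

No

Write P(x) = x⁵ + x⁴ + x³ + 2x² + 3x + 2.
Check for roots in 𝔽_5: P(0) = 2; P(1) = 0 → root; P(2) = 2; P(3) = 0 → root; P(4) = 0 → root.
P(1) = 0, so (x − 1) divides P(x); P is reducible.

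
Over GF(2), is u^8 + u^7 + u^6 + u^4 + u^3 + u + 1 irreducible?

Write f(u) = u^8 + u^7 + u^6 + u^4 + u^3 + u + 1.
Check for roots in GF(2): f(0) = 1; f(1) = 1.
No roots, so no linear factors.
Monic irreducibles of degree 2 over GF(2): u^2 + u + 1.
u^2 + u + 1 divides f: f(u) = (u^2 + u + 1)·(u^6 + u^2 + 1).

No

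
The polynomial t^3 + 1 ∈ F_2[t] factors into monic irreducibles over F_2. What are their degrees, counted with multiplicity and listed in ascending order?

1, 2

Write h(t) = t^3 + 1.
Roots in F_2: h(0) = 1; h(1) = 0 → root.
Linear factors from roots: (t + 1).
Complete factorization: h(t) = (t + 1)·(t^2 + t + 1).
Factor degrees with multiplicity: 1 + 2 = 3.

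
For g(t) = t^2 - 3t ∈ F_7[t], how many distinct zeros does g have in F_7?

2

Evaluate at each of the 7 elements of F_7:
g(0) = 0 → root; g(1) = 5; g(2) = 5; g(3) = 0 → root; g(4) = 4; g(5) = 3; g(6) = 4.
Roots: {0, 3}.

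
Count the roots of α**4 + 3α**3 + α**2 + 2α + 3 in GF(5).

3

Write h(α) = α**4 + 3α**3 + α**2 + 2α + 3.
Evaluate at each of the 5 elements of GF(5):
h(0) = 3; h(1) = 0 → root; h(2) = 1; h(3) = 0 → root; h(4) = 0 → root.
Roots: {1, 3, 4}.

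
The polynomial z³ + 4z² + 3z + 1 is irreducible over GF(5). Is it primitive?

No

Write f(z) = z³ + 4z² + 3z + 1.
|GF(5^3)^×| = 5^3 − 1 = 124. Prime factorization: 124 = 2^2·31.
f is primitive ⇔ z has order 124 in GF(5)[z]/(f), i.e. z^(124/q) ≠ 1 for each prime q | 124.
z^(62) mod f = 1
z^(4) mod f = 3z² + z + 4.
Since z^(62) = 1, the order of z divides 62 < 124; not primitive.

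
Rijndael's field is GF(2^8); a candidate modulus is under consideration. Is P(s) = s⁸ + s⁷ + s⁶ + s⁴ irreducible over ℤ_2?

No

Check for roots in ℤ_2: P(0) = 0 → root; P(1) = 0 → root.
P(0) = 0, so (s) divides P(s); P is reducible.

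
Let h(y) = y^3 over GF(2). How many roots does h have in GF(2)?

1

Evaluate at each of the 2 elements of GF(2):
h(0) = 0 → root; h(1) = 1.
Roots: {0}.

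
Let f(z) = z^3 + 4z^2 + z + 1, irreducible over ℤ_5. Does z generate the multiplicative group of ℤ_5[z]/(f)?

No

|GF(5^3)^×| = 5^3 − 1 = 124. Prime factorization: 124 = 2^2·31.
f is primitive ⇔ z has order 124 in GF(5)[z]/(f), i.e. z^(124/q) ≠ 1 for each prime q | 124.
z^(62) mod f = 1
z^(4) mod f = 3z + 4.
Since z^(62) = 1, the order of z divides 62 < 124; not primitive.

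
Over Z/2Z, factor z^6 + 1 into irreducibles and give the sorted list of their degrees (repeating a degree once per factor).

Write h(z) = z^6 + 1.
Roots in Z/2Z: h(0) = 1; h(1) = 0 → root.
Linear factors from roots: (z + 1).
Complete factorization: h(z) = (z + 1)^2·(z^2 + z + 1)^2.
Factor degrees with multiplicity: 1 + 1 + 2 + 2 = 6.

1, 1, 2, 2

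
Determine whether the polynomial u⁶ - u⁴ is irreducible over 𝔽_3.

Write h(u) = u⁶ - u⁴.
Check for roots in 𝔽_3: h(0) = 0 → root; h(1) = 0 → root; h(2) = 0 → root.
h(0) = 0, so (u) divides h(u); h is reducible.

No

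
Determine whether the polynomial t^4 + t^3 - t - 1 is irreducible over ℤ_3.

No

Write h(t) = t^4 + t^3 - t - 1.
Check for roots in ℤ_3: h(0) = 2; h(1) = 0 → root; h(2) = 0 → root.
h(1) = 0, so (t − 1) divides h(t); h is reducible.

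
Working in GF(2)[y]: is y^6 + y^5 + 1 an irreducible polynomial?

Yes

Write f(y) = y^6 + y^5 + 1.
Check for roots in GF(2): f(0) = 1; f(1) = 1.
No roots, so no linear factors.
Monic irreducibles of degree 2 over GF(2): y^2 + y + 1.
None of them divide f (all give nonzero remainder).
Monic irreducibles of degree 3 over GF(2): y^3 + y + 1, y^3 + y^2 + 1.
None of them divide f (all give nonzero remainder).
No irreducible factor of degree ≤ 3 exists, so f is irreducible over GF(2).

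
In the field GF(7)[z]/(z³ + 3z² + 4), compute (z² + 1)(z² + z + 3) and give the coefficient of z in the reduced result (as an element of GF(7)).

4

Multiply in GF(7)[z]: (z² + 1)·(z² + z + 3) = z⁴ + z³ + 4z² + z + 3.
Reduce using z³ ≡ 4z² + 3 (mod z³ + 3z² + 4).
Reduced: 3z² + 4z + 4.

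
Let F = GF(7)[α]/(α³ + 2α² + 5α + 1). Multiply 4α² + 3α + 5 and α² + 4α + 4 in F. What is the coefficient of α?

1

Multiply in GF(7)[α]: (4α² + 3α + 5)·(α² + 4α + 4) = 4α⁴ + 5α³ + 5α² + 4α + 6.
Reduce using α³ ≡ 5α² + 2α + 6 (mod α³ + 2α² + 5α + 1).
Reduced: 5α² + α + 2.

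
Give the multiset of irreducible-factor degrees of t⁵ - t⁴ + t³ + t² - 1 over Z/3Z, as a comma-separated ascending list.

1, 2, 2

Write f(t) = t⁵ - t⁴ + t³ + t² - 1.
Roots in Z/3Z: f(0) = 2; f(1) = 1; f(2) = 0 → root.
Linear factors from roots: (t + 1).
Complete factorization: f(t) = (t + 1)·(t² + 1)·(t² + t - 1).
Factor degrees with multiplicity: 1 + 2 + 2 = 5.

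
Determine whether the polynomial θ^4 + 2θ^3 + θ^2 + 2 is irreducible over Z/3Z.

Write f(θ) = θ^4 + 2θ^3 + θ^2 + 2.
Check for roots in Z/3Z: f(0) = 2; f(1) = 0 → root; f(2) = 2.
f(1) = 0, so (θ − 1) divides f(θ); f is reducible.

No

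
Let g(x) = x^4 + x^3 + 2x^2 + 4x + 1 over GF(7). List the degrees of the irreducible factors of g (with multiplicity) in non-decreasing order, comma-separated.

4

Complete factorization: g(x) = (x^4 + x^3 + 2x^2 + 4x + 1).
Factor degrees with multiplicity: 4 = 4.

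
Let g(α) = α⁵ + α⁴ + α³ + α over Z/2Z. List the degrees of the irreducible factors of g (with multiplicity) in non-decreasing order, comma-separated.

Roots in Z/2Z: g(0) = 0 → root; g(1) = 0 → root.
Linear factors from roots: (α), (α + 1).
Complete factorization: g(α) = (α)·(α + 1)·(α³ + α + 1).
Factor degrees with multiplicity: 1 + 1 + 3 = 5.

1, 1, 3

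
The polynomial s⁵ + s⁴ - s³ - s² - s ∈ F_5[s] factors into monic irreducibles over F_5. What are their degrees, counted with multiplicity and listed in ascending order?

1, 1, 3

Write h(s) = s⁵ + s⁴ - s³ - s² - s.
Roots in F_5: h(0) = 0 → root; h(1) = 4; h(2) = 4; h(3) = 0 → root; h(4) = 1.
Linear factors from roots: (s), (s + 2).
Complete factorization: h(s) = (s)·(s + 2)·(s³ - s² + s + 2).
Factor degrees with multiplicity: 1 + 1 + 3 = 5.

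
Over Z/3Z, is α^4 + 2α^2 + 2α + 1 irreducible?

Write g(α) = α^4 + 2α^2 + 2α + 1.
Check for roots in Z/3Z: g(0) = 1; g(1) = 0 → root; g(2) = 2.
g(1) = 0, so (α − 1) divides g(α); g is reducible.

No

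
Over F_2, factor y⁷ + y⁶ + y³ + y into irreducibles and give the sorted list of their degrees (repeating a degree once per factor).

1, 1, 2, 3

Write h(y) = y⁷ + y⁶ + y³ + y.
Roots in F_2: h(0) = 0 → root; h(1) = 0 → root.
Linear factors from roots: (y), (y + 1).
Complete factorization: h(y) = (y)·(y + 1)·(y² + y + 1)·(y³ + y² + 1).
Factor degrees with multiplicity: 1 + 1 + 2 + 3 = 7.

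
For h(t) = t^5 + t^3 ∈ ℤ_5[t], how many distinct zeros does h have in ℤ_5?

3

Evaluate at each of the 5 elements of ℤ_5:
h(0) = 0 → root; h(1) = 2; h(2) = 0 → root; h(3) = 0 → root; h(4) = 3.
Roots: {0, 2, 3}.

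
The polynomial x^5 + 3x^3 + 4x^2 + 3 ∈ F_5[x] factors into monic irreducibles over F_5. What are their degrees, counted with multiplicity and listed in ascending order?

1, 2, 2

Write f(x) = x^5 + 3x^3 + 4x^2 + 3.
Roots in F_5: f(0) = 3; f(1) = 1; f(2) = 0 → root; f(3) = 3; f(4) = 3.
Linear factors from roots: (x + 3).
Complete factorization: f(x) = (x + 3)·(x^2 + 3x + 3)·(x^2 + 4x + 2).
Factor degrees with multiplicity: 1 + 2 + 2 = 5.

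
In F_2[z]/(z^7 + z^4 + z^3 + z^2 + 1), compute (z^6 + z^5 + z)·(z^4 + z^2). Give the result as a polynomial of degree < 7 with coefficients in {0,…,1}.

Multiply in F_2[z]: (z^6 + z^5 + z)·(z^4 + z^2) = z^10 + z^9 + z^8 + z^7 + z^5 + z^3.
Reduce using z^7 ≡ z^4 + z^3 + z^2 + 1 (mod z^7 + z^4 + z^3 + z^2 + 1).
Reduced: z^3 + z^2 + z.

z^3 + z^2 + z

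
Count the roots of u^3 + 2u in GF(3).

3

Write h(u) = u^3 + 2u.
Evaluate at each of the 3 elements of GF(3):
h(0) = 0 → root; h(1) = 0 → root; h(2) = 0 → root.
Roots: {0, 1, 2}.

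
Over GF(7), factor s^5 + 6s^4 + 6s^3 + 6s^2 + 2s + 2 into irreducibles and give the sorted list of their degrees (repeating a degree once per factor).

Write f(s) = s^5 + 6s^4 + 6s^3 + 6s^2 + 2s + 2.
Complete factorization: f(s) = (s^5 + 6s^4 + 6s^3 + 6s^2 + 2s + 2).
Factor degrees with multiplicity: 5 = 5.

5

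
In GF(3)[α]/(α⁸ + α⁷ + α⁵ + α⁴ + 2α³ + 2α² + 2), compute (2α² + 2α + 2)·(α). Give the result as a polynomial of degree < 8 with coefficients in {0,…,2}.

Multiply in GF(3)[α]: (2α² + 2α + 2)·(α) = 2α³ + 2α² + 2α.
Reduced: 2α³ + 2α² + 2α.

2α^3 + 2α^2 + 2α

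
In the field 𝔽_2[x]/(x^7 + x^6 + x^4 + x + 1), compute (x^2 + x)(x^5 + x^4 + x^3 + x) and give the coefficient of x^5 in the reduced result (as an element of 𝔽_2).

Multiply in 𝔽_2[x]: (x^2 + x)·(x^5 + x^4 + x^3 + x) = x^7 + x^4 + x^3 + x^2.
Reduce using x^7 ≡ x^6 + x^4 + x + 1 (mod x^7 + x^6 + x^4 + x + 1).
Reduced: x^6 + x^3 + x^2 + x + 1.

0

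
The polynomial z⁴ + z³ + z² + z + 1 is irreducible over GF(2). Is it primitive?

Write f(z) = z⁴ + z³ + z² + z + 1.
|GF(2^4)^×| = 2^4 − 1 = 15. Prime factorization: 15 = 3·5.
f is primitive ⇔ z has order 15 in GF(2)[z]/(f), i.e. z^(15/q) ≠ 1 for each prime q | 15.
z^(5) mod f = 1
z^(3) mod f = z³.
Since z^(5) = 1, the order of z divides 5 < 15; not primitive.

No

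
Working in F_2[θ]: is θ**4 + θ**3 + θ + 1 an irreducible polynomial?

No

Write P(θ) = θ**4 + θ**3 + θ + 1.
Check for roots in F_2: P(0) = 1; P(1) = 0 → root.
P(1) = 0, so (θ − 1) divides P(θ); P is reducible.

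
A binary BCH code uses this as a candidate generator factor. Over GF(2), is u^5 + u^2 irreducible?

Write h(u) = u^5 + u^2.
Check for roots in GF(2): h(0) = 0 → root; h(1) = 0 → root.
h(0) = 0, so (u) divides h(u); h is reducible.

No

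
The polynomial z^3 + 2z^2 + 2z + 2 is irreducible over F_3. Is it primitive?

No

Write f(z) = z^3 + 2z^2 + 2z + 2.
|GF(3^3)^×| = 3^3 − 1 = 26. Prime factorization: 26 = 2·13.
f is primitive ⇔ z has order 26 in GF(3)[z]/(f), i.e. z^(26/q) ≠ 1 for each prime q | 26.
z^(13) mod f = 1
z^(2) mod f = z^2.
Since z^(13) = 1, the order of z divides 13 < 26; not primitive.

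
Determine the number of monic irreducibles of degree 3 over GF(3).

8

Gauss's count: N_{3}(3) = (1/3) Σ_{d|3} μ(3/d)·3^d.
Divisors of 3: 1, 3; μ(3/d) for each: -1, 1.
Σ = − 3^1 + 3^3 = 24.
N = 24/3 = 8.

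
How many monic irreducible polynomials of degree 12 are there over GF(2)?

335

x^(2^12) − x is the product of all monic irreducibles of degree dividing 12; Möbius inversion gives N = (1/12) Σ μ(12/d)·2^d.
Divisors of 12: 1, 2, 3, 4, 6, 12; μ(12/d) for each: 0, 1, 0, -1, -1, 1.
Σ = 2^2 − 2^4 − 2^6 + 2^12 = 4020.
N = 4020/12 = 335.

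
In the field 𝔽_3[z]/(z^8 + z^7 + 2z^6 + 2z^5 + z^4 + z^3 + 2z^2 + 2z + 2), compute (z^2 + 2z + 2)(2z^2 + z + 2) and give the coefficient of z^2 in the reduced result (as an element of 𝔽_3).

Multiply in 𝔽_3[z]: (z^2 + 2z + 2)·(2z^2 + z + 2) = 2z^4 + 2z^3 + 2z^2 + 1.
Reduced: 2z^4 + 2z^3 + 2z^2 + 1.

2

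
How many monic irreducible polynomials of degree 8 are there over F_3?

810

Gauss's count: N_{3}(8) = (1/8) Σ_{d|8} μ(8/d)·3^d.
Divisors of 8: 1, 2, 4, 8; μ(8/d) for each: 0, 0, -1, 1.
Σ = − 3^4 + 3^8 = 6480.
N = 6480/8 = 810.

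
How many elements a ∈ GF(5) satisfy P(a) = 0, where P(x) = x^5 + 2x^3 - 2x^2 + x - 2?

3

Evaluate at each of the 5 elements of GF(5):
P(0) = 3; P(1) = 0 → root; P(2) = 0 → root; P(3) = 0 → root; P(4) = 2.
Roots: {1, 2, 3}.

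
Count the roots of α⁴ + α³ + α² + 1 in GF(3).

Write P(α) = α⁴ + α³ + α² + 1.
Evaluate at each of the 3 elements of GF(3):
P(0) = 1; P(1) = 1; P(2) = 2.
No element is a root.

0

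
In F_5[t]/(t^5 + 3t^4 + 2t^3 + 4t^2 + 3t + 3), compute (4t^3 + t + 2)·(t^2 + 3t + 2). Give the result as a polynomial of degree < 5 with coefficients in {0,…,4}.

Multiply in F_5[t]: (4t^3 + t + 2)·(t^2 + 3t + 2) = 4t^5 + 2t^4 + 4t^3 + 3t + 4.
Reduce using t^5 ≡ 2t^4 + 3t^3 + t^2 + 2t + 2 (mod t^5 + 3t^4 + 2t^3 + 4t^2 + 3t + 3).
Reduced: t^3 + 4t^2 + t + 2.

t^3 + 4t^2 + t + 2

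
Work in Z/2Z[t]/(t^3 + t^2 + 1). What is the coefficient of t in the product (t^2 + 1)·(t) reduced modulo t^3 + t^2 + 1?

1

Multiply in Z/2Z[t]: (t^2 + 1)·(t) = t^3 + t.
Reduce using t^3 ≡ t^2 + 1 (mod t^3 + t^2 + 1).
Reduced: t^2 + t + 1.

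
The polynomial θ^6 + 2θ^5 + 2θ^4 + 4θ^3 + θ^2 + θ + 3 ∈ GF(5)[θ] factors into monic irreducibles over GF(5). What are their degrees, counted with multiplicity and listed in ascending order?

Write h(θ) = θ^6 + 2θ^5 + 2θ^4 + 4θ^3 + θ^2 + θ + 3.
Roots in GF(5): h(0) = 3; h(1) = 4; h(2) = 1; h(3) = 0 → root; h(4) = 0 → root.
Linear factors from roots: (θ + 2), (θ + 1).
Complete factorization: h(θ) = (θ + 1)·(θ + 2)·(θ^2 + θ + 1)·(θ^2 + 3θ + 4).
Factor degrees with multiplicity: 1 + 1 + 2 + 2 = 6.

1, 1, 2, 2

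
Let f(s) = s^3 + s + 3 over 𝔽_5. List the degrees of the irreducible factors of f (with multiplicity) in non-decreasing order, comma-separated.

Roots in 𝔽_5: f(0) = 3; f(1) = 0 → root; f(2) = 3; f(3) = 3; f(4) = 1.
Linear factors from roots: (s + 4).
Complete factorization: f(s) = (s + 4)·(s^2 + s + 2).
Factor degrees with multiplicity: 1 + 2 = 3.

1, 2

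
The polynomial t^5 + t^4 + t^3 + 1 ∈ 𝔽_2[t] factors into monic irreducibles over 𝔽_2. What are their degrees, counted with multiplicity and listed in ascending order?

1, 1, 3

Write f(t) = t^5 + t^4 + t^3 + 1.
Roots in 𝔽_2: f(0) = 1; f(1) = 0 → root.
Linear factors from roots: (t + 1).
Complete factorization: f(t) = (t + 1)^2·(t^3 + t^2 + 1).
Factor degrees with multiplicity: 1 + 1 + 3 = 5.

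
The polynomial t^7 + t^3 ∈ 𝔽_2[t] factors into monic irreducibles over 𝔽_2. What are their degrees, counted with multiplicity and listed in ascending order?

Write h(t) = t^7 + t^3.
Roots in 𝔽_2: h(0) = 0 → root; h(1) = 0 → root.
Linear factors from roots: (t), (t + 1).
Complete factorization: h(t) = (t)^3·(t + 1)^4.
Factor degrees with multiplicity: 1 + 1 + 1 + 1 + 1 + 1 + 1 = 7.

1, 1, 1, 1, 1, 1, 1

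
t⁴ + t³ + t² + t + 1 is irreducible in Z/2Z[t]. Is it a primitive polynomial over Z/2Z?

Write f(t) = t⁴ + t³ + t² + t + 1.
|GF(2^4)^×| = 2^4 − 1 = 15. Prime factorization: 15 = 3·5.
f is primitive ⇔ t has order 15 in GF(2)[t]/(f), i.e. t^(15/q) ≠ 1 for each prime q | 15.
t^(5) mod f = 1
t^(3) mod f = t³.
Since t^(5) = 1, the order of t divides 5 < 15; not primitive.

No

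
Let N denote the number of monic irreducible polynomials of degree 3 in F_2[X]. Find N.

2

By the necklace-counting formula, N_2(3) = (1/3) Σ_{d|3} μ(3/d)·2^d.
Divisors of 3: 1, 3; μ(3/d) for each: -1, 1.
Σ = − 2^1 + 2^3 = 6.
N = 6/3 = 2.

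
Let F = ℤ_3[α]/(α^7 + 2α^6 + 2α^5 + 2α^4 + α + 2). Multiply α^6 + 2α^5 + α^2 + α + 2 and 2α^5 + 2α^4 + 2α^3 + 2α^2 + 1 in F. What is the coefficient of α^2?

1

Multiply in ℤ_3[α]: (α^6 + 2α^5 + α^2 + α + 2)·(2α^5 + 2α^4 + 2α^3 + 2α^2 + 1) = 2α^11 + 2α^6 + α^5 + 2α^4 + 2α^2 + α + 2.
Reduce using α^7 ≡ α^6 + α^5 + α^4 + 2α + 1 (mod α^7 + 2α^6 + 2α^5 + 2α^4 + α + 2).
Reduced: α^6 + α^4 + α^3 + α^2 + α + 1.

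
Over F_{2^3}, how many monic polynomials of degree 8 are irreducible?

2096640

Gauss's count: N_{8}(8) = (1/8) Σ_{d|8} μ(8/d)·8^d.
Divisors of 8: 1, 2, 4, 8; μ(8/d) for each: 0, 0, -1, 1.
Σ = − 8^4 + 8^8 = 16773120.
N = 16773120/8 = 2096640.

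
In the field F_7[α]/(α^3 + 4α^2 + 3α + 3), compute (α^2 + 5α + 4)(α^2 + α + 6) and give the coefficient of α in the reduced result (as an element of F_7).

4

Multiply in F_7[α]: (α^2 + 5α + 4)·(α^2 + α + 6) = α^4 + 6α^3 + α^2 + 6α + 3.
Reduce using α^3 ≡ 3α^2 + 4α + 4 (mod α^3 + 4α^2 + 3α + 3).
Reduced: 4α^2 + 4α + 4.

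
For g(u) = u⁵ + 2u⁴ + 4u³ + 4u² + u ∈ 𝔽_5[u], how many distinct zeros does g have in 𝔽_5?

2

Evaluate at each of the 5 elements of 𝔽_5:
g(0) = 0 → root; g(1) = 2; g(2) = 4; g(3) = 2; g(4) = 0 → root.
Roots: {0, 4}.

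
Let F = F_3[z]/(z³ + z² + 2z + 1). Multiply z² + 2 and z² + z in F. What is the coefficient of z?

Multiply in F_3[z]: (z² + 2)·(z² + z) = z⁴ + z³ + 2z² + 2z.
Reduce using z³ ≡ 2z² + z + 2 (mod z³ + z² + 2z + 1).
Reduced: z.

1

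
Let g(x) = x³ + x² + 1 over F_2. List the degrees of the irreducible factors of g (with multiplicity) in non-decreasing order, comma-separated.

Roots in F_2: g(0) = 1; g(1) = 1.
Complete factorization: g(x) = (x³ + x² + 1).
Factor degrees with multiplicity: 3 = 3.

3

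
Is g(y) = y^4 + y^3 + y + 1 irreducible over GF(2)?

No

Check for roots in GF(2): g(0) = 1; g(1) = 0 → root.
g(1) = 0, so (y − 1) divides g(y); g is reducible.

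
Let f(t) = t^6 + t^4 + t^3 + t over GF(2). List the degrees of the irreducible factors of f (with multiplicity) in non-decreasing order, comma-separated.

1, 1, 1, 1, 2

Roots in GF(2): f(0) = 0 → root; f(1) = 0 → root.
Linear factors from roots: (t), (t + 1).
Complete factorization: f(t) = (t)·(t + 1)^3·(t^2 + t + 1).
Factor degrees with multiplicity: 1 + 1 + 1 + 1 + 2 = 6.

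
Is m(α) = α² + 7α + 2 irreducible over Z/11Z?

Check each element of Z/11Z for a root: m(0)=2, m(1)=10, m(2)=9, m(3)=10, m(4)=2, m(5)=7, m(6)=3, m(7)=1, m(8)=1, m(9)=3, m(10)=7.
No roots. A degree-2 polynomial over a field with no linear factor is irreducible.

Yes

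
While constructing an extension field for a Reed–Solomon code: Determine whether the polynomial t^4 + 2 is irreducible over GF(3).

Write m(t) = t^4 + 2.
Check for roots in GF(3): m(0) = 2; m(1) = 0 → root; m(2) = 0 → root.
m(1) = 0, so (t − 1) divides m(t); m is reducible.

No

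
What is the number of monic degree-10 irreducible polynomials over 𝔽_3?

Gauss's count: N_{3}(10) = (1/10) Σ_{d|10} μ(10/d)·3^d.
Divisors of 10: 1, 2, 5, 10; μ(10/d) for each: 1, -1, -1, 1.
Σ = 3^1 − 3^2 − 3^5 + 3^10 = 58800.
N = 58800/10 = 5880.

5880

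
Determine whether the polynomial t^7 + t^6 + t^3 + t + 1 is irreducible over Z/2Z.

Write f(t) = t^7 + t^6 + t^3 + t + 1.
Check for roots in Z/2Z: f(0) = 1; f(1) = 1.
No roots, so no linear factors.
Monic irreducibles of degree 2 over GF(2): t^2 + t + 1.
None of them divide f (all give nonzero remainder).
Monic irreducibles of degree 3 over GF(2): t^3 + t + 1, t^3 + t^2 + 1.
None of them divide f (all give nonzero remainder).
No irreducible factor of degree ≤ 3 exists, so f is irreducible over GF(2).

Yes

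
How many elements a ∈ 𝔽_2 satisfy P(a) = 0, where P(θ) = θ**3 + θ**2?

2

Evaluate at each of the 2 elements of 𝔽_2:
P(0) = 0 → root; P(1) = 0 → root.
Roots: {0, 1}.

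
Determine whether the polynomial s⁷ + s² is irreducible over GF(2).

Write P(s) = s⁷ + s².
Check for roots in GF(2): P(0) = 0 → root; P(1) = 0 → root.
P(0) = 0, so (s) divides P(s); P is reducible.

No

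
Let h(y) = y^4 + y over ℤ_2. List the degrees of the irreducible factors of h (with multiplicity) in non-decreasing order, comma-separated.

Roots in ℤ_2: h(0) = 0 → root; h(1) = 0 → root.
Linear factors from roots: (y), (y + 1).
Complete factorization: h(y) = (y)·(y + 1)·(y^2 + y + 1).
Factor degrees with multiplicity: 1 + 1 + 2 = 4.

1, 1, 2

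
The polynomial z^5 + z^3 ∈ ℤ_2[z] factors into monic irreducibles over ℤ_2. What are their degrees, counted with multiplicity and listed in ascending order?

1, 1, 1, 1, 1

Write h(z) = z^5 + z^3.
Roots in ℤ_2: h(0) = 0 → root; h(1) = 0 → root.
Linear factors from roots: (z), (z + 1).
Complete factorization: h(z) = (z + 1)^2·(z)^3.
Factor degrees with multiplicity: 1 + 1 + 1 + 1 + 1 = 5.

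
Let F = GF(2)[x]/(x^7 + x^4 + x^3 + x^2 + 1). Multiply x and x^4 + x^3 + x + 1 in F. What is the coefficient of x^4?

1

Multiply in GF(2)[x]: (x)·(x^4 + x^3 + x + 1) = x^5 + x^4 + x^2 + x.
Reduced: x^5 + x^4 + x^2 + x.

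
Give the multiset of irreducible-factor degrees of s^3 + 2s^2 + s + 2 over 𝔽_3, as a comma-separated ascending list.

Write h(s) = s^3 + 2s^2 + s + 2.
Roots in 𝔽_3: h(0) = 2; h(1) = 0 → root; h(2) = 2.
Linear factors from roots: (s + 2).
Complete factorization: h(s) = (s + 2)·(s^2 + 1).
Factor degrees with multiplicity: 1 + 2 = 3.

1, 2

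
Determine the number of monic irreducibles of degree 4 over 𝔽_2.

The number of monic irreducibles of degree 4 over GF(2) is (1/4)·Σ_{d∣4} μ(4/d) 2^d.
Divisors of 4: 1, 2, 4; μ(4/d) for each: 0, -1, 1.
Σ = − 2^2 + 2^4 = 12.
N = 12/4 = 3.

3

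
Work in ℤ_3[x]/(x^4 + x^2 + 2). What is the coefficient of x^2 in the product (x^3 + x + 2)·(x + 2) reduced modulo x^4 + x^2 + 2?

0

Multiply in ℤ_3[x]: (x^3 + x + 2)·(x + 2) = x^4 + 2x^3 + x^2 + x + 1.
Reduce using x^4 ≡ 2x^2 + 1 (mod x^4 + x^2 + 2).
Reduced: 2x^3 + x + 2.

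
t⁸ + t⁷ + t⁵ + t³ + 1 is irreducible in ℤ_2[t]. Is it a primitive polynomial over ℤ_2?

Yes

Write f(t) = t⁸ + t⁷ + t⁵ + t³ + 1.
|GF(2^8)^×| = 2^8 − 1 = 255. Prime factorization: 255 = 3·5·17.
f is primitive ⇔ t has order 255 in GF(2)[t]/(f), i.e. t^(255/q) ≠ 1 for each prime q | 255.
t^(85) mod f = t⁷ + t⁶ + t² + t.
t^(51) mod f = t⁷ + t⁶ + t⁴ + t³ + t².
t^(15) mod f = t³ + t².
None equal 1, so t has full order 255; f is primitive.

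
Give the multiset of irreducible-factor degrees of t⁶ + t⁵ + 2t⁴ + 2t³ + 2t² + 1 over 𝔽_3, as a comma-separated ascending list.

Write g(t) = t⁶ + t⁵ + 2t⁴ + 2t³ + 2t² + 1.
Roots in 𝔽_3: g(0) = 1; g(1) = 0 → root; g(2) = 0 → root.
Linear factors from roots: (t + 2), (t + 1).
Complete factorization: g(t) = (t + 1)·(t + 2)·(t⁴ + t³ + 2).
Factor degrees with multiplicity: 1 + 1 + 4 = 6.

1, 1, 4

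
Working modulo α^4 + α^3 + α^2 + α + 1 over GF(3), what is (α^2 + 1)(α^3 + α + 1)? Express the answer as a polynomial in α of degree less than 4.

2α^3 + α^2 + α + 2

Multiply in GF(3)[α]: (α^2 + 1)·(α^3 + α + 1) = α^5 + 2α^3 + α^2 + α + 1.
Reduce using α^4 ≡ 2α^3 + 2α^2 + 2α + 2 (mod α^4 + α^3 + α^2 + α + 1).
Reduced: 2α^3 + α^2 + α + 2.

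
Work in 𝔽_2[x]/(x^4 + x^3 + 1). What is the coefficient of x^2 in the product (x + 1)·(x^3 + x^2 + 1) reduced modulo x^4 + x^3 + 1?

1

Multiply in 𝔽_2[x]: (x + 1)·(x^3 + x^2 + 1) = x^4 + x^2 + x + 1.
Reduce using x^4 ≡ x^3 + 1 (mod x^4 + x^3 + 1).
Reduced: x^3 + x^2 + x.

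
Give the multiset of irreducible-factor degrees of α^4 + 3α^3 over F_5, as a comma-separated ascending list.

1, 1, 1, 1

Write f(α) = α^4 + 3α^3.
Roots in F_5: f(0) = 0 → root; f(1) = 4; f(2) = 0 → root; f(3) = 2; f(4) = 3.
Linear factors from roots: (α), (α + 3).
Complete factorization: f(α) = (α + 3)·(α)^3.
Factor degrees with multiplicity: 1 + 1 + 1 + 1 = 4.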